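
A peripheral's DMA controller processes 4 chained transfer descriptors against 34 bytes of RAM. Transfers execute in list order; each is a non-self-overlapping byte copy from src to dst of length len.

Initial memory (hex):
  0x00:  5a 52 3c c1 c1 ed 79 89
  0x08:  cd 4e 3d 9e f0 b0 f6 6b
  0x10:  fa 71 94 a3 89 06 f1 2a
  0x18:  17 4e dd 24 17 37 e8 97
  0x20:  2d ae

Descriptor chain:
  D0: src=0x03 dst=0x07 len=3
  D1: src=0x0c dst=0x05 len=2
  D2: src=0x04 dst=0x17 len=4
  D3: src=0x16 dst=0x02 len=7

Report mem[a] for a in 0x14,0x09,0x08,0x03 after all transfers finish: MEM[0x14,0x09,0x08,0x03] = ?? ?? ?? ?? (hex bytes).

MEM[0x14,0x09,0x08,0x03] = 89 ed 17 c1

D0: mem[0x07..0x09] <- [c1 c1 ed]
D1: mem[0x05..0x06] <- [f0 b0]
D2: mem[0x17..0x1a] <- [c1 f0 b0 c1]
D3: mem[0x02..0x08] <- [f1 c1 f0 b0 c1 24 17]
query mem[0x14]=0x89, mem[0x09]=0xed, mem[0x08]=0x17, mem[0x03]=0xc1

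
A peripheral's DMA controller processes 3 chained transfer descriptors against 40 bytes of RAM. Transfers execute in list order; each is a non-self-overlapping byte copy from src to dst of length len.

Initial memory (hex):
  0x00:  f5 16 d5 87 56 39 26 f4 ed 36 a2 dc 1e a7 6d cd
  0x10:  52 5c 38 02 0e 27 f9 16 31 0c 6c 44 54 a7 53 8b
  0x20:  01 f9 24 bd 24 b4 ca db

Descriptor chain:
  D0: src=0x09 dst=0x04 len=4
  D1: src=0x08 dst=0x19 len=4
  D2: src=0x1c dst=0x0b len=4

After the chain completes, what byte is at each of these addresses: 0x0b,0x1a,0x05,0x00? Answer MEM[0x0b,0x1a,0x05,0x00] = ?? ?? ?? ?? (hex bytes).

MEM[0x0b,0x1a,0x05,0x00] = dc 36 a2 f5

#0 dst[0x04+4] := {0x36,0xa2,0xdc,0x1e}
#1 dst[0x19+4] := {0xed,0x36,0xa2,0xdc}
#2 dst[0x0b+4] := {0xdc,0xa7,0x53,0x8b}
query mem[0x0b]=0xdc, mem[0x1a]=0x36, mem[0x05]=0xa2, mem[0x00]=0xf5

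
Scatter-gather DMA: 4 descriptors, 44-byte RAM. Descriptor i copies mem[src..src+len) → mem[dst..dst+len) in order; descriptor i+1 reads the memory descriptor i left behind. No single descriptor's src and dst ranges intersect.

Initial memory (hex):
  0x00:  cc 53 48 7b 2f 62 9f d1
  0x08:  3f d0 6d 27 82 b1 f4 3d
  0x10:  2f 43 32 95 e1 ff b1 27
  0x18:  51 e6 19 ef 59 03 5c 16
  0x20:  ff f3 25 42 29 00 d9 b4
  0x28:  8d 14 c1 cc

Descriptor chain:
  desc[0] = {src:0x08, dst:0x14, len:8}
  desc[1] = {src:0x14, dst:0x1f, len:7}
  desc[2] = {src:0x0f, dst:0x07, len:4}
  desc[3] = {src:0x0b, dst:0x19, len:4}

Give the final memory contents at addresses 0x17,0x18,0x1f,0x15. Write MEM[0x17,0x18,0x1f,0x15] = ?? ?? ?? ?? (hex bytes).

#0 dst[0x14+8] := {0x3f,0xd0,0x6d,0x27,0x82,0xb1,0xf4,0x3d}
#1 dst[0x1f+7] := {0x3f,0xd0,0x6d,0x27,0x82,0xb1,0xf4}
#2 dst[0x07+4] := {0x3d,0x2f,0x43,0x32}
#3 dst[0x19+4] := {0x27,0x82,0xb1,0xf4}
query mem[0x17]=0x27, mem[0x18]=0x82, mem[0x1f]=0x3f, mem[0x15]=0xd0

MEM[0x17,0x18,0x1f,0x15] = 27 82 3f d0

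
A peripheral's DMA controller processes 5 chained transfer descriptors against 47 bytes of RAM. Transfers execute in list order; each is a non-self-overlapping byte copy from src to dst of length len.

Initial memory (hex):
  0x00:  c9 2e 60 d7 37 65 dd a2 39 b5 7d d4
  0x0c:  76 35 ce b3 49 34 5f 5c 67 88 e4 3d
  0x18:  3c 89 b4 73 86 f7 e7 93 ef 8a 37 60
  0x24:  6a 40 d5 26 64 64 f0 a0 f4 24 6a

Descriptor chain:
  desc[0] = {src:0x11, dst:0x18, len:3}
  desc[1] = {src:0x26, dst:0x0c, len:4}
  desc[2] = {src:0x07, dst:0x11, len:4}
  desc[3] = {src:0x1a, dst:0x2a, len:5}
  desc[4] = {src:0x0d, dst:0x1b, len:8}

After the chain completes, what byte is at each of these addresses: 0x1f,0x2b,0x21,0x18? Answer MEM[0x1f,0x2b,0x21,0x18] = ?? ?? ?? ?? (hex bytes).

MEM[0x1f,0x2b,0x21,0x18] = a2 73 b5 34

  after D0: wrote 3B at 0x18 = 345f5c
  after D1: wrote 4B at 0x0c = d5266464
  after D2: wrote 4B at 0x11 = a239b57d
  after D3: wrote 5B at 0x2a = 5c7386f7e7
  after D4: wrote 8B at 0x1b = 26646449a239b57d
query mem[0x1f]=0xa2, mem[0x2b]=0x73, mem[0x21]=0xb5, mem[0x18]=0x34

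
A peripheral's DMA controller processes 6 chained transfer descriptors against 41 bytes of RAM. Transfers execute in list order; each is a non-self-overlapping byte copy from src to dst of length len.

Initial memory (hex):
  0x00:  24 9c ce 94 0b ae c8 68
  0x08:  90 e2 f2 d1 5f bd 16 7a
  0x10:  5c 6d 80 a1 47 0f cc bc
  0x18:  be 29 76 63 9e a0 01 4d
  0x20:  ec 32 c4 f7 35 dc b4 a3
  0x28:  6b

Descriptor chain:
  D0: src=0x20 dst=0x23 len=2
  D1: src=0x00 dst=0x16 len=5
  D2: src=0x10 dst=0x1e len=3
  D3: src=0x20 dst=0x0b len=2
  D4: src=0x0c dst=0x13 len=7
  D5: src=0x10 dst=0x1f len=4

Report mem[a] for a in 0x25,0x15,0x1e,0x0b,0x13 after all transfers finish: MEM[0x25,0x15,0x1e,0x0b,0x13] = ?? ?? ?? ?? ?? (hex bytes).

MEM[0x25,0x15,0x1e,0x0b,0x13] = dc 16 5c 80 32

[0] 0x20->0x23 len=2 : ec 32
[1] 0x00->0x16 len=5 : 24 9c ce 94 0b
[2] 0x10->0x1e len=3 : 5c 6d 80
[3] 0x20->0x0b len=2 : 80 32
[4] 0x0c->0x13 len=7 : 32 bd 16 7a 5c 6d 80
[5] 0x10->0x1f len=4 : 5c 6d 80 32
query mem[0x25]=0xdc, mem[0x15]=0x16, mem[0x1e]=0x5c, mem[0x0b]=0x80, mem[0x13]=0x32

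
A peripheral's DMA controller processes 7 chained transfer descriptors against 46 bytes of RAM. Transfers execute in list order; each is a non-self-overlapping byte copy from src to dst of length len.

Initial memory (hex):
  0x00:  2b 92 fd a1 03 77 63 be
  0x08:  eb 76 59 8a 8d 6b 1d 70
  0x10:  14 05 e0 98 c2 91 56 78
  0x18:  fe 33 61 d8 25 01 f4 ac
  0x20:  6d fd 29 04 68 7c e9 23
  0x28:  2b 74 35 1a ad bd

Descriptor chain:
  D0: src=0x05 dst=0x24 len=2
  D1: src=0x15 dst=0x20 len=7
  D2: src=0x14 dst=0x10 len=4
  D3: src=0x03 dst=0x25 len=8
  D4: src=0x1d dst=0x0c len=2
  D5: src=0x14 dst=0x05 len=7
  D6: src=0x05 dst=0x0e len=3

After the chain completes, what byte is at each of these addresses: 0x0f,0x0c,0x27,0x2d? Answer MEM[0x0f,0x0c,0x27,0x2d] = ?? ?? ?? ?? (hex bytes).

MEM[0x0f,0x0c,0x27,0x2d] = 91 01 77 bd

D0: mem[0x24..0x25] <- [77 63]
D1: mem[0x20..0x26] <- [91 56 78 fe 33 61 d8]
D2: mem[0x10..0x13] <- [c2 91 56 78]
D3: mem[0x25..0x2c] <- [a1 03 77 63 be eb 76 59]
D4: mem[0x0c..0x0d] <- [01 f4]
D5: mem[0x05..0x0b] <- [c2 91 56 78 fe 33 61]
D6: mem[0x0e..0x10] <- [c2 91 56]
query mem[0x0f]=0x91, mem[0x0c]=0x01, mem[0x27]=0x77, mem[0x2d]=0xbd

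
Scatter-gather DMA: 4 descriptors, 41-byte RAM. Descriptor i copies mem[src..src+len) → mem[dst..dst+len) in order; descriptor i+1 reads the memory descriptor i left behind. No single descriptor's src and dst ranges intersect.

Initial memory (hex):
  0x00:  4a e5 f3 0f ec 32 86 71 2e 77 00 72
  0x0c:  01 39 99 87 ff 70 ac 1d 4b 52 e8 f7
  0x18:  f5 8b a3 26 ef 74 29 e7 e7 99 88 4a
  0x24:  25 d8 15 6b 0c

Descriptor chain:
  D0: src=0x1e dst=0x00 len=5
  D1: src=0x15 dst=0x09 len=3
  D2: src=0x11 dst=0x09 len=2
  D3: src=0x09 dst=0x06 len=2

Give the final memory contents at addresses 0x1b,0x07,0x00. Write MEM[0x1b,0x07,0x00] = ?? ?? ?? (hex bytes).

#0 dst[0x00+5] := {0x29,0xe7,0xe7,0x99,0x88}
#1 dst[0x09+3] := {0x52,0xe8,0xf7}
#2 dst[0x09+2] := {0x70,0xac}
#3 dst[0x06+2] := {0x70,0xac}
query mem[0x1b]=0x26, mem[0x07]=0xac, mem[0x00]=0x29

MEM[0x1b,0x07,0x00] = 26 ac 29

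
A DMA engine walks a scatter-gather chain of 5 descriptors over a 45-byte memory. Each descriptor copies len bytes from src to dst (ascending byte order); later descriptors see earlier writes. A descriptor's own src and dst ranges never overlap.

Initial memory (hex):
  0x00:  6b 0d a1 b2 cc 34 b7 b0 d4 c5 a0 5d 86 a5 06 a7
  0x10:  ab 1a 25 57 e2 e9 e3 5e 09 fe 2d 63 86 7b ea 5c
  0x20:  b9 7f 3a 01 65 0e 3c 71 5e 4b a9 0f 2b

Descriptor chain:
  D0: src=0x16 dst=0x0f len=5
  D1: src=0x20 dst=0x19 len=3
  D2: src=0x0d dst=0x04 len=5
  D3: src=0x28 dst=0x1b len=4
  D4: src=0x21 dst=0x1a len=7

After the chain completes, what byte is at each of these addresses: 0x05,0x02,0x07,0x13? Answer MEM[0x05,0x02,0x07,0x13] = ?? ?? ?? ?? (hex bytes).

#0 dst[0x0f+5] := {0xe3,0x5e,0x09,0xfe,0x2d}
#1 dst[0x19+3] := {0xb9,0x7f,0x3a}
#2 dst[0x04+5] := {0xa5,0x06,0xe3,0x5e,0x09}
#3 dst[0x1b+4] := {0x5e,0x4b,0xa9,0x0f}
#4 dst[0x1a+7] := {0x7f,0x3a,0x01,0x65,0x0e,0x3c,0x71}
query mem[0x05]=0x06, mem[0x02]=0xa1, mem[0x07]=0x5e, mem[0x13]=0x2d

MEM[0x05,0x02,0x07,0x13] = 06 a1 5e 2d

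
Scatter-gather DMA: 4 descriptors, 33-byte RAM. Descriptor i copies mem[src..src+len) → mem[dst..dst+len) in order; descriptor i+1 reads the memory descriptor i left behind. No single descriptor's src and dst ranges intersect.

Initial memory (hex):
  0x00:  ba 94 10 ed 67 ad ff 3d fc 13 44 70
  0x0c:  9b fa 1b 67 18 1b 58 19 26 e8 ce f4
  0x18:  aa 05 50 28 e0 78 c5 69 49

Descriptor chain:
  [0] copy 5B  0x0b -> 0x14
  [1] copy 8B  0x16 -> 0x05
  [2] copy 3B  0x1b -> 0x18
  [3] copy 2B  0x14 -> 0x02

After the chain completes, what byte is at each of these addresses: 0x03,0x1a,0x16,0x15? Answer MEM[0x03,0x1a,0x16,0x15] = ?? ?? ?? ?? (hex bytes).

MEM[0x03,0x1a,0x16,0x15] = 9b 78 fa 9b

  after D0: wrote 5B at 0x14 = 709bfa1b67
  after D1: wrote 8B at 0x05 = fa1b67055028e078
  after D2: wrote 3B at 0x18 = 28e078
  after D3: wrote 2B at 0x02 = 709b
query mem[0x03]=0x9b, mem[0x1a]=0x78, mem[0x16]=0xfa, mem[0x15]=0x9b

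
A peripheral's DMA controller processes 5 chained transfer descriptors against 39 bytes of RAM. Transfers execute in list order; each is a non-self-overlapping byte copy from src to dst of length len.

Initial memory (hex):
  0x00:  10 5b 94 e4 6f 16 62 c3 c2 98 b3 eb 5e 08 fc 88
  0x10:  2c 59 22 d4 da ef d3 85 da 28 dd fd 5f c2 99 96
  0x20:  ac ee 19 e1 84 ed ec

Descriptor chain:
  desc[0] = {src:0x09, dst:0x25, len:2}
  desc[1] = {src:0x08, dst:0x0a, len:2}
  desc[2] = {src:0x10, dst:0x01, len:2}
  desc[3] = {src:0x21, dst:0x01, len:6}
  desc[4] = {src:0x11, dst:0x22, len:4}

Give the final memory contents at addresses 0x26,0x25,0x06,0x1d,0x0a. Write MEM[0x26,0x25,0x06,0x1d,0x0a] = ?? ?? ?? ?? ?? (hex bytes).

D0: mem[0x25..0x26] <- [98 b3]
D1: mem[0x0a..0x0b] <- [c2 98]
D2: mem[0x01..0x02] <- [2c 59]
D3: mem[0x01..0x06] <- [ee 19 e1 84 98 b3]
D4: mem[0x22..0x25] <- [59 22 d4 da]
query mem[0x26]=0xb3, mem[0x25]=0xda, mem[0x06]=0xb3, mem[0x1d]=0xc2, mem[0x0a]=0xc2

MEM[0x26,0x25,0x06,0x1d,0x0a] = b3 da b3 c2 c2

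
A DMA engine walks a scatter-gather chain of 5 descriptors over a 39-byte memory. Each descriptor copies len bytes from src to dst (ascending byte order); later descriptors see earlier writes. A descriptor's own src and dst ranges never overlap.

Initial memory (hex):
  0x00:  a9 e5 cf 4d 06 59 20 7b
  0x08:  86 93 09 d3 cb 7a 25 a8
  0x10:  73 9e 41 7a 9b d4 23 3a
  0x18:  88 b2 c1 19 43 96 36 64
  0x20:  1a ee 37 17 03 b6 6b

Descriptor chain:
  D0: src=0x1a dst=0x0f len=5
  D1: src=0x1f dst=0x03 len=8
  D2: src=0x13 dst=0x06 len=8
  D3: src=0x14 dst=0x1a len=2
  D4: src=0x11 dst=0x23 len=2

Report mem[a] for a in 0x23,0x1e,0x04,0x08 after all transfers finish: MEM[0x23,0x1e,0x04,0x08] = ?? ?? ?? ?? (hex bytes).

MEM[0x23,0x1e,0x04,0x08] = 43 36 1a d4

[0] 0x1a->0x0f len=5 : c1 19 43 96 36
[1] 0x1f->0x03 len=8 : 64 1a ee 37 17 03 b6 6b
[2] 0x13->0x06 len=8 : 36 9b d4 23 3a 88 b2 c1
[3] 0x14->0x1a len=2 : 9b d4
[4] 0x11->0x23 len=2 : 43 96
query mem[0x23]=0x43, mem[0x1e]=0x36, mem[0x04]=0x1a, mem[0x08]=0xd4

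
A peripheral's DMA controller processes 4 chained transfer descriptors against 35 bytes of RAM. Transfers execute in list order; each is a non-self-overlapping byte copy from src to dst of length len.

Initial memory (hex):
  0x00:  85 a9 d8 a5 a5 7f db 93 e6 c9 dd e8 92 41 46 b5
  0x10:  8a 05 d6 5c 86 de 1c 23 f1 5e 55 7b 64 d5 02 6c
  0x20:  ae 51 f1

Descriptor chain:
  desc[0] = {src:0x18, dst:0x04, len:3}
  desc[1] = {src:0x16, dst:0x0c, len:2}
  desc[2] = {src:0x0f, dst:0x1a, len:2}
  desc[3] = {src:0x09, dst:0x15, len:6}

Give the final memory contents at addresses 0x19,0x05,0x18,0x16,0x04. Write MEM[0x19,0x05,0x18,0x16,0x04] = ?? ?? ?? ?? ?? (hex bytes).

MEM[0x19,0x05,0x18,0x16,0x04] = 23 5e 1c dd f1

#0 dst[0x04+3] := {0xf1,0x5e,0x55}
#1 dst[0x0c+2] := {0x1c,0x23}
#2 dst[0x1a+2] := {0xb5,0x8a}
#3 dst[0x15+6] := {0xc9,0xdd,0xe8,0x1c,0x23,0x46}
query mem[0x19]=0x23, mem[0x05]=0x5e, mem[0x18]=0x1c, mem[0x16]=0xdd, mem[0x04]=0xf1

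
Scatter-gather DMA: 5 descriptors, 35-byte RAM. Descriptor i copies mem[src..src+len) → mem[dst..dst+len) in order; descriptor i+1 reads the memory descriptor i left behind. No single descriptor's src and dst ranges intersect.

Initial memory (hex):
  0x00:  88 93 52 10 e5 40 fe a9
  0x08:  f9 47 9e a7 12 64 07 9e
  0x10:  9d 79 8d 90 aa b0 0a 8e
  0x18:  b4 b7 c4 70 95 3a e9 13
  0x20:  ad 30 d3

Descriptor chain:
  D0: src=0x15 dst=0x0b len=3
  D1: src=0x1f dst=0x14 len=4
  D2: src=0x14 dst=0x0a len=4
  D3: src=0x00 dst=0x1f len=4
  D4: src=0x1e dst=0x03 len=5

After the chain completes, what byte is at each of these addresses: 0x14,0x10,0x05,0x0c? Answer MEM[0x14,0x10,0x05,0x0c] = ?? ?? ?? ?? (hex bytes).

MEM[0x14,0x10,0x05,0x0c] = 13 9d 93 30

  after D0: wrote 3B at 0x0b = b00a8e
  after D1: wrote 4B at 0x14 = 13ad30d3
  after D2: wrote 4B at 0x0a = 13ad30d3
  after D3: wrote 4B at 0x1f = 88935210
  after D4: wrote 5B at 0x03 = e988935210
query mem[0x14]=0x13, mem[0x10]=0x9d, mem[0x05]=0x93, mem[0x0c]=0x30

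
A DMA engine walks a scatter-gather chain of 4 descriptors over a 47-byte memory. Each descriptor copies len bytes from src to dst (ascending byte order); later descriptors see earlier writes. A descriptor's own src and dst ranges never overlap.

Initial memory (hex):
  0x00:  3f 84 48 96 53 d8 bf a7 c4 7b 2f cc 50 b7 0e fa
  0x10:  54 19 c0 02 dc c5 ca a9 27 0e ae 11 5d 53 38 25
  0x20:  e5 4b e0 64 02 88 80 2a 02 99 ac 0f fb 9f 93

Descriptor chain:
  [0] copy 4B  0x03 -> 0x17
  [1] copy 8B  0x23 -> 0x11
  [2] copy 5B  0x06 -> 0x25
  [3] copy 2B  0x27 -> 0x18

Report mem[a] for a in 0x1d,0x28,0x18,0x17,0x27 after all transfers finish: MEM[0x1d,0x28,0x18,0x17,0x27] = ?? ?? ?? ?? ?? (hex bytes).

[0] 0x03->0x17 len=4 : 96 53 d8 bf
[1] 0x23->0x11 len=8 : 64 02 88 80 2a 02 99 ac
[2] 0x06->0x25 len=5 : bf a7 c4 7b 2f
[3] 0x27->0x18 len=2 : c4 7b
query mem[0x1d]=0x53, mem[0x28]=0x7b, mem[0x18]=0xc4, mem[0x17]=0x99, mem[0x27]=0xc4

MEM[0x1d,0x28,0x18,0x17,0x27] = 53 7b c4 99 c4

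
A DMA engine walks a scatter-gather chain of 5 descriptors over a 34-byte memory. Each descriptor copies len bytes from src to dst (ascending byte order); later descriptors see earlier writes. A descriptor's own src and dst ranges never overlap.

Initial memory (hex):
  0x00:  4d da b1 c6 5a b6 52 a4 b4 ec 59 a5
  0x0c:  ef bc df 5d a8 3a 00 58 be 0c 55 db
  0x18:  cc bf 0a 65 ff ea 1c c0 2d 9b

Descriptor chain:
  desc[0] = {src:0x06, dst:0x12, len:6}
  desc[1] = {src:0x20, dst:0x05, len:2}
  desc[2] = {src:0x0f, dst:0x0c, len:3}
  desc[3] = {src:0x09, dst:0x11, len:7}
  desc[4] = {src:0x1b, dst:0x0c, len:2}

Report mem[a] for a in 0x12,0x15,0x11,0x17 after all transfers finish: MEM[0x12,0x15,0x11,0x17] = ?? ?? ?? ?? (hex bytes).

MEM[0x12,0x15,0x11,0x17] = 59 a8 ec 5d

[0] 0x06->0x12 len=6 : 52 a4 b4 ec 59 a5
[1] 0x20->0x05 len=2 : 2d 9b
[2] 0x0f->0x0c len=3 : 5d a8 3a
[3] 0x09->0x11 len=7 : ec 59 a5 5d a8 3a 5d
[4] 0x1b->0x0c len=2 : 65 ff
query mem[0x12]=0x59, mem[0x15]=0xa8, mem[0x11]=0xec, mem[0x17]=0x5d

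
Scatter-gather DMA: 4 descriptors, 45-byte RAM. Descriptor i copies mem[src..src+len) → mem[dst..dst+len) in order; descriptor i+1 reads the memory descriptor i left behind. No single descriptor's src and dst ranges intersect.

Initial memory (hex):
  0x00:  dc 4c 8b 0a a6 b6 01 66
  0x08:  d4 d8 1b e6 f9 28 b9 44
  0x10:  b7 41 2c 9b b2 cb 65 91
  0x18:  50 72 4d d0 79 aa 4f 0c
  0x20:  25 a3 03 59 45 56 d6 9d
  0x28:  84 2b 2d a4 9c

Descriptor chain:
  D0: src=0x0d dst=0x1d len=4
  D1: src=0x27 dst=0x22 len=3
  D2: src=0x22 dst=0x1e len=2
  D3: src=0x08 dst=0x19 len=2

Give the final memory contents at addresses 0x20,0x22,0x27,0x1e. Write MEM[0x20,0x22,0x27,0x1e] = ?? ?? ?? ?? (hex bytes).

MEM[0x20,0x22,0x27,0x1e] = b7 9d 9d 9d

  after D0: wrote 4B at 0x1d = 28b944b7
  after D1: wrote 3B at 0x22 = 9d842b
  after D2: wrote 2B at 0x1e = 9d84
  after D3: wrote 2B at 0x19 = d4d8
query mem[0x20]=0xb7, mem[0x22]=0x9d, mem[0x27]=0x9d, mem[0x1e]=0x9d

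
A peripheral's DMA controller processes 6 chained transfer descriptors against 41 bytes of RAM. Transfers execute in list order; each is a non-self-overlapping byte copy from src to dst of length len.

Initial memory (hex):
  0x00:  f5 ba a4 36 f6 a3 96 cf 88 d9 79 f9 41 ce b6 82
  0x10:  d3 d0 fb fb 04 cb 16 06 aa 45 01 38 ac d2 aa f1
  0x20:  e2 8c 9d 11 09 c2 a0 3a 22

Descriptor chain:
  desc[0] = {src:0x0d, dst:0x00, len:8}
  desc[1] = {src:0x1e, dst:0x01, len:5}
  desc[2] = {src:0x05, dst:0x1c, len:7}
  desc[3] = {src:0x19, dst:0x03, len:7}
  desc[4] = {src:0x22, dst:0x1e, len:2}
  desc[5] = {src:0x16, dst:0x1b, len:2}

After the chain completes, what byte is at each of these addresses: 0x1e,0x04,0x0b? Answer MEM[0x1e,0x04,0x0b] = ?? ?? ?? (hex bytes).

  after D0: wrote 8B at 0x00 = ceb682d3d0fbfb04
  after D1: wrote 5B at 0x01 = aaf1e28c9d
  after D2: wrote 7B at 0x1c = 9dfb0488d979f9
  after D3: wrote 7B at 0x03 = 4501389dfb0488
  after D4: wrote 2B at 0x1e = f911
  after D5: wrote 2B at 0x1b = 1606
query mem[0x1e]=0xf9, mem[0x04]=0x01, mem[0x0b]=0xf9

MEM[0x1e,0x04,0x0b] = f9 01 f9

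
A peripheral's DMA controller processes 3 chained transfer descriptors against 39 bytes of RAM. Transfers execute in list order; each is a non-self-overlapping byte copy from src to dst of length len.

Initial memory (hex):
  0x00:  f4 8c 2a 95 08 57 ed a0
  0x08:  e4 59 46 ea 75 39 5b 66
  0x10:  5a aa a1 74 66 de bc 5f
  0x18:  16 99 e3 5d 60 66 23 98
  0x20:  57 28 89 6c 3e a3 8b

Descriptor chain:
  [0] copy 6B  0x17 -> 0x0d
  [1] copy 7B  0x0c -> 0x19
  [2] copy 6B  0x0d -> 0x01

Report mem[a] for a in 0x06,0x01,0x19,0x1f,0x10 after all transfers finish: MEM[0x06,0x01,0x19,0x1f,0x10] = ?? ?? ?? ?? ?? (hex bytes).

MEM[0x06,0x01,0x19,0x1f,0x10] = 60 5f 75 60 e3

D0: mem[0x0d..0x12] <- [5f 16 99 e3 5d 60]
D1: mem[0x19..0x1f] <- [75 5f 16 99 e3 5d 60]
D2: mem[0x01..0x06] <- [5f 16 99 e3 5d 60]
query mem[0x06]=0x60, mem[0x01]=0x5f, mem[0x19]=0x75, mem[0x1f]=0x60, mem[0x10]=0xe3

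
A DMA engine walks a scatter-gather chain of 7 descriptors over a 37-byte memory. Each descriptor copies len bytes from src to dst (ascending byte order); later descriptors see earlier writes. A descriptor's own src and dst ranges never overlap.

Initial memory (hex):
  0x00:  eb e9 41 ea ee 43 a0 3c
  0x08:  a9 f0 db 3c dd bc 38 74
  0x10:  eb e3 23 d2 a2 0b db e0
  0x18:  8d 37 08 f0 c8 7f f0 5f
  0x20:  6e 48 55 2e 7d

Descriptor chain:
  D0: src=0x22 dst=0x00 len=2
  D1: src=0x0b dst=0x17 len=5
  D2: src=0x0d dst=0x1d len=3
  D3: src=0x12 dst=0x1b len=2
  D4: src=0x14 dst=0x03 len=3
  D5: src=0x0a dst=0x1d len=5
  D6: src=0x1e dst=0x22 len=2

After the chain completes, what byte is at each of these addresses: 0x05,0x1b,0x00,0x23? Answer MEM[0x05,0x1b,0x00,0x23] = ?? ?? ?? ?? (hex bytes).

MEM[0x05,0x1b,0x00,0x23] = db 23 55 dd

#0 dst[0x00+2] := {0x55,0x2e}
#1 dst[0x17+5] := {0x3c,0xdd,0xbc,0x38,0x74}
#2 dst[0x1d+3] := {0xbc,0x38,0x74}
#3 dst[0x1b+2] := {0x23,0xd2}
#4 dst[0x03+3] := {0xa2,0x0b,0xdb}
#5 dst[0x1d+5] := {0xdb,0x3c,0xdd,0xbc,0x38}
#6 dst[0x22+2] := {0x3c,0xdd}
query mem[0x05]=0xdb, mem[0x1b]=0x23, mem[0x00]=0x55, mem[0x23]=0xdd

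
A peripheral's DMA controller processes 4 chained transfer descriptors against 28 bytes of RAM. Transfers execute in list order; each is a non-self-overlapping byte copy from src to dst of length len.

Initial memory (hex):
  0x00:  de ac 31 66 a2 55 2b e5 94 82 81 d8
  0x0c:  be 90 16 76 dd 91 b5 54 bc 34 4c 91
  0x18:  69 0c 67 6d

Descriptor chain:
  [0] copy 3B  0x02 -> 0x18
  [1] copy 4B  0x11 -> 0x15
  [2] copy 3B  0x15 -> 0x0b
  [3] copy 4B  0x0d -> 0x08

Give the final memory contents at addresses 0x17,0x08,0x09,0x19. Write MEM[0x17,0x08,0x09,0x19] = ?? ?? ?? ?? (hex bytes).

MEM[0x17,0x08,0x09,0x19] = 54 54 16 66

D0: mem[0x18..0x1a] <- [31 66 a2]
D1: mem[0x15..0x18] <- [91 b5 54 bc]
D2: mem[0x0b..0x0d] <- [91 b5 54]
D3: mem[0x08..0x0b] <- [54 16 76 dd]
query mem[0x17]=0x54, mem[0x08]=0x54, mem[0x09]=0x16, mem[0x19]=0x66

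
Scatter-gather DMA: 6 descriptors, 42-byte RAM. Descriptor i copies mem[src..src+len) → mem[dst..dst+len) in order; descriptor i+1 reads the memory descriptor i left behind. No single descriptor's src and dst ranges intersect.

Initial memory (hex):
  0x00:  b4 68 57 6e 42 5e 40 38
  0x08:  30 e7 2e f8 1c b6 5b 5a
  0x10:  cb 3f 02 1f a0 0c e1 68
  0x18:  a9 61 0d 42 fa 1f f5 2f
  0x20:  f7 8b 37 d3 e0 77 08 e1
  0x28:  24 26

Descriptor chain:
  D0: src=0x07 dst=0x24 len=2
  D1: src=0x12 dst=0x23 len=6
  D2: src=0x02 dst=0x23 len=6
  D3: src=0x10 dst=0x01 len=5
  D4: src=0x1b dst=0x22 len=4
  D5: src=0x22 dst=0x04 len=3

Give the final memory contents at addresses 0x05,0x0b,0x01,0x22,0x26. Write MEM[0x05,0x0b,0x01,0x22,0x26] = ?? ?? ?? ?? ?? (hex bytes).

#0 dst[0x24+2] := {0x38,0x30}
#1 dst[0x23+6] := {0x02,0x1f,0xa0,0x0c,0xe1,0x68}
#2 dst[0x23+6] := {0x57,0x6e,0x42,0x5e,0x40,0x38}
#3 dst[0x01+5] := {0xcb,0x3f,0x02,0x1f,0xa0}
#4 dst[0x22+4] := {0x42,0xfa,0x1f,0xf5}
#5 dst[0x04+3] := {0x42,0xfa,0x1f}
query mem[0x05]=0xfa, mem[0x0b]=0xf8, mem[0x01]=0xcb, mem[0x22]=0x42, mem[0x26]=0x5e

MEM[0x05,0x0b,0x01,0x22,0x26] = fa f8 cb 42 5e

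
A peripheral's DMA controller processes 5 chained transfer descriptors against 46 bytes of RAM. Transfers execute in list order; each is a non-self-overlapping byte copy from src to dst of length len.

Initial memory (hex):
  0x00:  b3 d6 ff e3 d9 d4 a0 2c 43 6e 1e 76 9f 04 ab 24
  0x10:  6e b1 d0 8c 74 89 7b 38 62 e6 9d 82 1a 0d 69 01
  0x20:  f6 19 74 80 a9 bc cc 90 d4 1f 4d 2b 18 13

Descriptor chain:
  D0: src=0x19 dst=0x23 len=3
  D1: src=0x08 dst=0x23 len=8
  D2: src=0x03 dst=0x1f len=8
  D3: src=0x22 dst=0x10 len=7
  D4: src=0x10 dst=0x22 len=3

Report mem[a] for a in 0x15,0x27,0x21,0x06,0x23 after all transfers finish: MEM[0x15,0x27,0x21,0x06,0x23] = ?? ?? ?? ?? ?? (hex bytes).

  after D0: wrote 3B at 0x23 = e69d82
  after D1: wrote 8B at 0x23 = 436e1e769f04ab24
  after D2: wrote 8B at 0x1f = e3d9d4a02c436e1e
  after D3: wrote 7B at 0x10 = a02c436e1e9f04
  after D4: wrote 3B at 0x22 = a02c43
query mem[0x15]=0x9f, mem[0x27]=0x9f, mem[0x21]=0xd4, mem[0x06]=0xa0, mem[0x23]=0x2c

MEM[0x15,0x27,0x21,0x06,0x23] = 9f 9f d4 a0 2c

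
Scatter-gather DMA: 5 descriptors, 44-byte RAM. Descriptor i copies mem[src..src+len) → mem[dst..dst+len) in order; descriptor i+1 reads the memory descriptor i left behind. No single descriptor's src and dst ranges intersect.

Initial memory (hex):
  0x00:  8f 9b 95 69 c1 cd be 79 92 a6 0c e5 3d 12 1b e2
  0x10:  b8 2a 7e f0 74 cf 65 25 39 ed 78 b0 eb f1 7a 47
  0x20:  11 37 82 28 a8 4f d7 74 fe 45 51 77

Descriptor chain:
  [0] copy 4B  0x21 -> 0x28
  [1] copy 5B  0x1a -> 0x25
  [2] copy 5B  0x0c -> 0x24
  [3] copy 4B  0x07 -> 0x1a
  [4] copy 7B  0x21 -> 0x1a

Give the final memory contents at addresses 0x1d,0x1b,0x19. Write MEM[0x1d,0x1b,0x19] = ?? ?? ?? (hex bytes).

MEM[0x1d,0x1b,0x19] = 3d 82 ed

D0: mem[0x28..0x2b] <- [37 82 28 a8]
D1: mem[0x25..0x29] <- [78 b0 eb f1 7a]
D2: mem[0x24..0x28] <- [3d 12 1b e2 b8]
D3: mem[0x1a..0x1d] <- [79 92 a6 0c]
D4: mem[0x1a..0x20] <- [37 82 28 3d 12 1b e2]
query mem[0x1d]=0x3d, mem[0x1b]=0x82, mem[0x19]=0xed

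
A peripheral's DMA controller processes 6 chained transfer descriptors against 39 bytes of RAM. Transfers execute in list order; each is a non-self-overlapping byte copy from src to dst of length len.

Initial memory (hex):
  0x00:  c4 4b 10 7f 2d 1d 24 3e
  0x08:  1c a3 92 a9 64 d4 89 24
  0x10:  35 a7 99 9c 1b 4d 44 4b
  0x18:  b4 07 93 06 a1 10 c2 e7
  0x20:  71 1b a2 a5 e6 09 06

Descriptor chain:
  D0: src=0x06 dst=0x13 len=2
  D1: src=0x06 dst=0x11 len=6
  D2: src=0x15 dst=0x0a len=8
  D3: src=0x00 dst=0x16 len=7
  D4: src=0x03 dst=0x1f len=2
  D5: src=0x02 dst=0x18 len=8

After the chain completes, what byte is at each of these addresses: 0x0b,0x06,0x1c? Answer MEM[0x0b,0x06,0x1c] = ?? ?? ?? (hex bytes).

[0] 0x06->0x13 len=2 : 24 3e
[1] 0x06->0x11 len=6 : 24 3e 1c a3 92 a9
[2] 0x15->0x0a len=8 : 92 a9 4b b4 07 93 06 a1
[3] 0x00->0x16 len=7 : c4 4b 10 7f 2d 1d 24
[4] 0x03->0x1f len=2 : 7f 2d
[5] 0x02->0x18 len=8 : 10 7f 2d 1d 24 3e 1c a3
query mem[0x0b]=0xa9, mem[0x06]=0x24, mem[0x1c]=0x24

MEM[0x0b,0x06,0x1c] = a9 24 24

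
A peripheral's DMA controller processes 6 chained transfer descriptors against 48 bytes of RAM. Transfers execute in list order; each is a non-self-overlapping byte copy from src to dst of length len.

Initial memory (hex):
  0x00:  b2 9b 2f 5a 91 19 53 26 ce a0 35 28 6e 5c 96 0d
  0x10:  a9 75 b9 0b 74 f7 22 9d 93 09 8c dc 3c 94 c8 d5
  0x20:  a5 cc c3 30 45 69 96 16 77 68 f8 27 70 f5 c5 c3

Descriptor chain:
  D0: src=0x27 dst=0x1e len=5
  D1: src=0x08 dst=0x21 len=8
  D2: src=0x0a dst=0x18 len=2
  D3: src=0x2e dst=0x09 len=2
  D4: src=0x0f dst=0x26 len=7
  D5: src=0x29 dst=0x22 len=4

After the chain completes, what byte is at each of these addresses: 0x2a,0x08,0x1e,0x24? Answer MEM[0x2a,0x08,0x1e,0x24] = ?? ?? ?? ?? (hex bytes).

D0: mem[0x1e..0x22] <- [16 77 68 f8 27]
D1: mem[0x21..0x28] <- [ce a0 35 28 6e 5c 96 0d]
D2: mem[0x18..0x19] <- [35 28]
D3: mem[0x09..0x0a] <- [c5 c3]
D4: mem[0x26..0x2c] <- [0d a9 75 b9 0b 74 f7]
D5: mem[0x22..0x25] <- [b9 0b 74 f7]
query mem[0x2a]=0x0b, mem[0x08]=0xce, mem[0x1e]=0x16, mem[0x24]=0x74

MEM[0x2a,0x08,0x1e,0x24] = 0b ce 16 74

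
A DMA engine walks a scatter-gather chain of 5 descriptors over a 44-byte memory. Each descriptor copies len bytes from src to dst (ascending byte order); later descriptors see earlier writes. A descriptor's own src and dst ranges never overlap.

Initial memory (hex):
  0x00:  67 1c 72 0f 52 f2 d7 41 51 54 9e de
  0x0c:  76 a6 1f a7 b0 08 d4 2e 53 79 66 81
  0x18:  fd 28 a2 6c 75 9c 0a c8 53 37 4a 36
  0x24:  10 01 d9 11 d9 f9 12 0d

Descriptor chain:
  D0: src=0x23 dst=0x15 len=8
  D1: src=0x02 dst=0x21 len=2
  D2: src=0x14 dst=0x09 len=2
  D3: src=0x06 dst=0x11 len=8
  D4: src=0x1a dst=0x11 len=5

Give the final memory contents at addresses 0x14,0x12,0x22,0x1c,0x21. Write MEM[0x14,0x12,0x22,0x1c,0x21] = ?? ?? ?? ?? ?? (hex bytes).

MEM[0x14,0x12,0x22,0x1c,0x21] = 9c f9 0f 12 72

#0 dst[0x15+8] := {0x36,0x10,0x01,0xd9,0x11,0xd9,0xf9,0x12}
#1 dst[0x21+2] := {0x72,0x0f}
#2 dst[0x09+2] := {0x53,0x36}
#3 dst[0x11+8] := {0xd7,0x41,0x51,0x53,0x36,0xde,0x76,0xa6}
#4 dst[0x11+5] := {0xd9,0xf9,0x12,0x9c,0x0a}
query mem[0x14]=0x9c, mem[0x12]=0xf9, mem[0x22]=0x0f, mem[0x1c]=0x12, mem[0x21]=0x72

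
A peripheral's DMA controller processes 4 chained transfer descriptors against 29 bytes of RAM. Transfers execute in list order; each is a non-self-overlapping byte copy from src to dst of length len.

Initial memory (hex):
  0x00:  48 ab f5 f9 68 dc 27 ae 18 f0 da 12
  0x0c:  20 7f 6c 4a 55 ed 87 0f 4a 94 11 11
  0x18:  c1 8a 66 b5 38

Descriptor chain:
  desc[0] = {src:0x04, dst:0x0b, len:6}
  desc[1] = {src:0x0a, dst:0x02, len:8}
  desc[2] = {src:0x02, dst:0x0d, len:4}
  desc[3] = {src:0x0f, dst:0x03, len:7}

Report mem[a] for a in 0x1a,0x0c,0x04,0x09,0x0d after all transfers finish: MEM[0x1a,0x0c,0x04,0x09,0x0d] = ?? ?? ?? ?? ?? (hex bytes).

#0 dst[0x0b+6] := {0x68,0xdc,0x27,0xae,0x18,0xf0}
#1 dst[0x02+8] := {0xda,0x68,0xdc,0x27,0xae,0x18,0xf0,0xed}
#2 dst[0x0d+4] := {0xda,0x68,0xdc,0x27}
#3 dst[0x03+7] := {0xdc,0x27,0xed,0x87,0x0f,0x4a,0x94}
query mem[0x1a]=0x66, mem[0x0c]=0xdc, mem[0x04]=0x27, mem[0x09]=0x94, mem[0x0d]=0xda

MEM[0x1a,0x0c,0x04,0x09,0x0d] = 66 dc 27 94 da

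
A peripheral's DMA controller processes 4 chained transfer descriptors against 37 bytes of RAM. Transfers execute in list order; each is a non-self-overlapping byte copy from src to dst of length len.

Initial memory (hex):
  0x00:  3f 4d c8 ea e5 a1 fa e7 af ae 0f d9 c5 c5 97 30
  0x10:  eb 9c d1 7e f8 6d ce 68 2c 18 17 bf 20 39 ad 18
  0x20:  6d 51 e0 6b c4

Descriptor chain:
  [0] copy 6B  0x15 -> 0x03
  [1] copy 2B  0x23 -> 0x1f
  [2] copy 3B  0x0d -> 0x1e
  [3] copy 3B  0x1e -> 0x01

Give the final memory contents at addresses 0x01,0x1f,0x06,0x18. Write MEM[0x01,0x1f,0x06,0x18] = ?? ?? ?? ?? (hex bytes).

MEM[0x01,0x1f,0x06,0x18] = c5 97 2c 2c

D0: mem[0x03..0x08] <- [6d ce 68 2c 18 17]
D1: mem[0x1f..0x20] <- [6b c4]
D2: mem[0x1e..0x20] <- [c5 97 30]
D3: mem[0x01..0x03] <- [c5 97 30]
query mem[0x01]=0xc5, mem[0x1f]=0x97, mem[0x06]=0x2c, mem[0x18]=0x2c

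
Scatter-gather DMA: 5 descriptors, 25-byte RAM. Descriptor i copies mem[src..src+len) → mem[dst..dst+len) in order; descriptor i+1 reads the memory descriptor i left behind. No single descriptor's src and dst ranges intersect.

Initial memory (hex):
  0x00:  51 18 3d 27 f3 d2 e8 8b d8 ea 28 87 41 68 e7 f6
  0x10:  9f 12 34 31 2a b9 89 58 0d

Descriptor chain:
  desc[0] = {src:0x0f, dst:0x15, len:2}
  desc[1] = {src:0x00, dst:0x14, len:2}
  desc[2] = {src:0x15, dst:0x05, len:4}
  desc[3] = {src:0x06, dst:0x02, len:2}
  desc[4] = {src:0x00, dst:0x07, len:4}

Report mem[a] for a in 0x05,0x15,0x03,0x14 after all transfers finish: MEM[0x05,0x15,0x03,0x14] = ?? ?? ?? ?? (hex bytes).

MEM[0x05,0x15,0x03,0x14] = 18 18 58 51

D0: mem[0x15..0x16] <- [f6 9f]
D1: mem[0x14..0x15] <- [51 18]
D2: mem[0x05..0x08] <- [18 9f 58 0d]
D3: mem[0x02..0x03] <- [9f 58]
D4: mem[0x07..0x0a] <- [51 18 9f 58]
query mem[0x05]=0x18, mem[0x15]=0x18, mem[0x03]=0x58, mem[0x14]=0x51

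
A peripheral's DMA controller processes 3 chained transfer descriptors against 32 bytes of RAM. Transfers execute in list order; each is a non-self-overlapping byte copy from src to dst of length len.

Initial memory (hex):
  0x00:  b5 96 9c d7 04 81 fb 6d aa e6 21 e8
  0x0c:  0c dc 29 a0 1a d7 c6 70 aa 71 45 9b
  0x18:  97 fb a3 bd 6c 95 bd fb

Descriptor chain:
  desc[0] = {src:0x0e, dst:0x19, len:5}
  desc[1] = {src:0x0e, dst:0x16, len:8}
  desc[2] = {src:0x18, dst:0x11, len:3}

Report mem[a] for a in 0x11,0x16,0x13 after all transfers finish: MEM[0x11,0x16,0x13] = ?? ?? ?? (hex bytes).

MEM[0x11,0x16,0x13] = 1a 29 c6

#0 dst[0x19+5] := {0x29,0xa0,0x1a,0xd7,0xc6}
#1 dst[0x16+8] := {0x29,0xa0,0x1a,0xd7,0xc6,0x70,0xaa,0x71}
#2 dst[0x11+3] := {0x1a,0xd7,0xc6}
query mem[0x11]=0x1a, mem[0x16]=0x29, mem[0x13]=0xc6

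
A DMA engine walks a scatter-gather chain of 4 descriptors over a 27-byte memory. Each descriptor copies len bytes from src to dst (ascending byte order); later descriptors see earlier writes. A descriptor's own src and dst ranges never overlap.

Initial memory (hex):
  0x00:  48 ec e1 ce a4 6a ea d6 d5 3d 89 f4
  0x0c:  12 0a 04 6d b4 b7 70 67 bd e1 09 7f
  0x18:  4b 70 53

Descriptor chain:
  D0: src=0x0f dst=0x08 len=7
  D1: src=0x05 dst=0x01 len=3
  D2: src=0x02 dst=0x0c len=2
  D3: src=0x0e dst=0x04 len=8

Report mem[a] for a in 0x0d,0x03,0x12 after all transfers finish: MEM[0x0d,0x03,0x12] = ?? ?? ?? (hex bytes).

MEM[0x0d,0x03,0x12] = d6 d6 70

D0: mem[0x08..0x0e] <- [6d b4 b7 70 67 bd e1]
D1: mem[0x01..0x03] <- [6a ea d6]
D2: mem[0x0c..0x0d] <- [ea d6]
D3: mem[0x04..0x0b] <- [e1 6d b4 b7 70 67 bd e1]
query mem[0x0d]=0xd6, mem[0x03]=0xd6, mem[0x12]=0x70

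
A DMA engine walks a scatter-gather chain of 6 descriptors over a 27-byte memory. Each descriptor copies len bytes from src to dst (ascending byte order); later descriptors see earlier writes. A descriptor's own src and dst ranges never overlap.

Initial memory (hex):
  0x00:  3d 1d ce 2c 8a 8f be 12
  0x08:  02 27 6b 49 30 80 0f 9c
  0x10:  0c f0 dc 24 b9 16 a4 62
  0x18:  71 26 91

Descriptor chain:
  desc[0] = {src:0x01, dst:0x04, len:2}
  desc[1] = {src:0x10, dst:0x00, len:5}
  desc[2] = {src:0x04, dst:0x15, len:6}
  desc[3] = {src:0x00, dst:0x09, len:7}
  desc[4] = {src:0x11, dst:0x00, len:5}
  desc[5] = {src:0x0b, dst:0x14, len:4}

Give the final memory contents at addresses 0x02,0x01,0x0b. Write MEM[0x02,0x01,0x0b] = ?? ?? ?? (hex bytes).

MEM[0x02,0x01,0x0b] = 24 dc dc

[0] 0x01->0x04 len=2 : 1d ce
[1] 0x10->0x00 len=5 : 0c f0 dc 24 b9
[2] 0x04->0x15 len=6 : b9 ce be 12 02 27
[3] 0x00->0x09 len=7 : 0c f0 dc 24 b9 ce be
[4] 0x11->0x00 len=5 : f0 dc 24 b9 b9
[5] 0x0b->0x14 len=4 : dc 24 b9 ce
query mem[0x02]=0x24, mem[0x01]=0xdc, mem[0x0b]=0xdc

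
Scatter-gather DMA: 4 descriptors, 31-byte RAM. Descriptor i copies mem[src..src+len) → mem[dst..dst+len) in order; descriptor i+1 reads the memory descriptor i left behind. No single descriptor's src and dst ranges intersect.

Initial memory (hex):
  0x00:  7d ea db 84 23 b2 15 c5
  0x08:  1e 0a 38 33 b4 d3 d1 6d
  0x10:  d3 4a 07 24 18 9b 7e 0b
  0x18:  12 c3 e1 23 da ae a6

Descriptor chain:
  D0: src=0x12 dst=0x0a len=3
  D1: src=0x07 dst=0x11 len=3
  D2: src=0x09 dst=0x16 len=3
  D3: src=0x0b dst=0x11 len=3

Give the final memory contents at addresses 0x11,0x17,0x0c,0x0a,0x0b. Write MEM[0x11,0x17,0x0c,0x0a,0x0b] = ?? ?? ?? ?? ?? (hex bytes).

  after D0: wrote 3B at 0x0a = 072418
  after D1: wrote 3B at 0x11 = c51e0a
  after D2: wrote 3B at 0x16 = 0a0724
  after D3: wrote 3B at 0x11 = 2418d3
query mem[0x11]=0x24, mem[0x17]=0x07, mem[0x0c]=0x18, mem[0x0a]=0x07, mem[0x0b]=0x24

MEM[0x11,0x17,0x0c,0x0a,0x0b] = 24 07 18 07 24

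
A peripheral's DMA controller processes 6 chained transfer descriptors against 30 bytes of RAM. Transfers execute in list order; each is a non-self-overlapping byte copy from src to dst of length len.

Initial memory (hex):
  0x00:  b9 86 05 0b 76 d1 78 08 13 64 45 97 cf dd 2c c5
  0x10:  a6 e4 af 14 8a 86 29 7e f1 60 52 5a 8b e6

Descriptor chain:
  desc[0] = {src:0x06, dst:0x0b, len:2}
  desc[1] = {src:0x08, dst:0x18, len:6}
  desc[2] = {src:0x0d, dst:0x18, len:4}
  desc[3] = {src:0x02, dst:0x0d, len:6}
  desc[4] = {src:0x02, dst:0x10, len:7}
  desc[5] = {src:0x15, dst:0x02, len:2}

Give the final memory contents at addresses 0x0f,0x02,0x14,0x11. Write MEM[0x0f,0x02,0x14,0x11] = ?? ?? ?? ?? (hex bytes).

[0] 0x06->0x0b len=2 : 78 08
[1] 0x08->0x18 len=6 : 13 64 45 78 08 dd
[2] 0x0d->0x18 len=4 : dd 2c c5 a6
[3] 0x02->0x0d len=6 : 05 0b 76 d1 78 08
[4] 0x02->0x10 len=7 : 05 0b 76 d1 78 08 13
[5] 0x15->0x02 len=2 : 08 13
query mem[0x0f]=0x76, mem[0x02]=0x08, mem[0x14]=0x78, mem[0x11]=0x0b

MEM[0x0f,0x02,0x14,0x11] = 76 08 78 0b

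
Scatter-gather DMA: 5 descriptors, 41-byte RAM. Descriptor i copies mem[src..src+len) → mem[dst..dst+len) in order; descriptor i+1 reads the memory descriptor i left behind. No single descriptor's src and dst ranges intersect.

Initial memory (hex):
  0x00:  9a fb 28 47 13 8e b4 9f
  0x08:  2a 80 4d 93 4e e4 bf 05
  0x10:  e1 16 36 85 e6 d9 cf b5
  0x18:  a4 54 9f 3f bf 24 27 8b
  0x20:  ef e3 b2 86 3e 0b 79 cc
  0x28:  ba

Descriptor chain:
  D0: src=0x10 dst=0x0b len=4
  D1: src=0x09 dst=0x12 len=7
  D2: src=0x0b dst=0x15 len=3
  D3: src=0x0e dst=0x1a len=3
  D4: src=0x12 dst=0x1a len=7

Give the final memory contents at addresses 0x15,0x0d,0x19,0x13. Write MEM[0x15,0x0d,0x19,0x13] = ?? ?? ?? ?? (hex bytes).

MEM[0x15,0x0d,0x19,0x13] = e1 36 54 4d

#0 dst[0x0b+4] := {0xe1,0x16,0x36,0x85}
#1 dst[0x12+7] := {0x80,0x4d,0xe1,0x16,0x36,0x85,0x05}
#2 dst[0x15+3] := {0xe1,0x16,0x36}
#3 dst[0x1a+3] := {0x85,0x05,0xe1}
#4 dst[0x1a+7] := {0x80,0x4d,0xe1,0xe1,0x16,0x36,0x05}
query mem[0x15]=0xe1, mem[0x0d]=0x36, mem[0x19]=0x54, mem[0x13]=0x4d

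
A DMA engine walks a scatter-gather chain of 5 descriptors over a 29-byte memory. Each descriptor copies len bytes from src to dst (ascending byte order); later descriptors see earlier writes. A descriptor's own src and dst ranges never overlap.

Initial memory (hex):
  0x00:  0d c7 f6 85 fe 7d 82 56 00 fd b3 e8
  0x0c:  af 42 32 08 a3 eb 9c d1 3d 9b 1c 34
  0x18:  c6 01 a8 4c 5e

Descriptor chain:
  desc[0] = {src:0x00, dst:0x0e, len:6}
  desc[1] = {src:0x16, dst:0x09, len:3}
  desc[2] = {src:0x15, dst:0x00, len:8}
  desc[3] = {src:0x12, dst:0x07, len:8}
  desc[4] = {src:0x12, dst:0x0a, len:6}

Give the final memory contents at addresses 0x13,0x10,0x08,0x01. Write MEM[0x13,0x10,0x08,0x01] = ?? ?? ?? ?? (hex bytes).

#0 dst[0x0e+6] := {0x0d,0xc7,0xf6,0x85,0xfe,0x7d}
#1 dst[0x09+3] := {0x1c,0x34,0xc6}
#2 dst[0x00+8] := {0x9b,0x1c,0x34,0xc6,0x01,0xa8,0x4c,0x5e}
#3 dst[0x07+8] := {0xfe,0x7d,0x3d,0x9b,0x1c,0x34,0xc6,0x01}
#4 dst[0x0a+6] := {0xfe,0x7d,0x3d,0x9b,0x1c,0x34}
query mem[0x13]=0x7d, mem[0x10]=0xf6, mem[0x08]=0x7d, mem[0x01]=0x1c

MEM[0x13,0x10,0x08,0x01] = 7d f6 7d 1c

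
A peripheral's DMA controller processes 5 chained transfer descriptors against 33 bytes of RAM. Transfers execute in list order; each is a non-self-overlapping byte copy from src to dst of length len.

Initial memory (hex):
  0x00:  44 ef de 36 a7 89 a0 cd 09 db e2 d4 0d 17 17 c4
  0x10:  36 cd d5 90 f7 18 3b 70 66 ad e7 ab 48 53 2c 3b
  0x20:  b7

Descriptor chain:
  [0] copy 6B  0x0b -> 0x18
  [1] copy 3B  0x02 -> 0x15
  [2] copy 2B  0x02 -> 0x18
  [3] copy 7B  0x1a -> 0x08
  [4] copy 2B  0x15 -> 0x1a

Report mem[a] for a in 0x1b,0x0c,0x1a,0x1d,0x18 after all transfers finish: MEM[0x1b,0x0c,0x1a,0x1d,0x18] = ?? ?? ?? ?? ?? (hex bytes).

  after D0: wrote 6B at 0x18 = d40d1717c436
  after D1: wrote 3B at 0x15 = de36a7
  after D2: wrote 2B at 0x18 = de36
  after D3: wrote 7B at 0x08 = 1717c4362c3bb7
  after D4: wrote 2B at 0x1a = de36
query mem[0x1b]=0x36, mem[0x0c]=0x2c, mem[0x1a]=0xde, mem[0x1d]=0x36, mem[0x18]=0xde

MEM[0x1b,0x0c,0x1a,0x1d,0x18] = 36 2c de 36 de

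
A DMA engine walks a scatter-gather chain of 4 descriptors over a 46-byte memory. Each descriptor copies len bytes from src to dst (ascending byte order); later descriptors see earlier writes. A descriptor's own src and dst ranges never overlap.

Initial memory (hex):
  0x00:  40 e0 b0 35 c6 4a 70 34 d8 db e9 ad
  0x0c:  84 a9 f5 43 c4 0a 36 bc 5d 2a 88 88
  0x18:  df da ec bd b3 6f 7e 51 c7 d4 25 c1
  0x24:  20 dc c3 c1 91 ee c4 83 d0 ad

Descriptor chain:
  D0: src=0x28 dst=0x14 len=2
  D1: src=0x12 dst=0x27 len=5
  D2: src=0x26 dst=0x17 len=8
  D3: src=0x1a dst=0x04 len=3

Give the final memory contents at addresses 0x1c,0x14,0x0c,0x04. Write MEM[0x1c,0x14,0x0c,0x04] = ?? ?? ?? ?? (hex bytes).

[0] 0x28->0x14 len=2 : 91 ee
[1] 0x12->0x27 len=5 : 36 bc 91 ee 88
[2] 0x26->0x17 len=8 : c3 36 bc 91 ee 88 d0 ad
[3] 0x1a->0x04 len=3 : 91 ee 88
query mem[0x1c]=0x88, mem[0x14]=0x91, mem[0x0c]=0x84, mem[0x04]=0x91

MEM[0x1c,0x14,0x0c,0x04] = 88 91 84 91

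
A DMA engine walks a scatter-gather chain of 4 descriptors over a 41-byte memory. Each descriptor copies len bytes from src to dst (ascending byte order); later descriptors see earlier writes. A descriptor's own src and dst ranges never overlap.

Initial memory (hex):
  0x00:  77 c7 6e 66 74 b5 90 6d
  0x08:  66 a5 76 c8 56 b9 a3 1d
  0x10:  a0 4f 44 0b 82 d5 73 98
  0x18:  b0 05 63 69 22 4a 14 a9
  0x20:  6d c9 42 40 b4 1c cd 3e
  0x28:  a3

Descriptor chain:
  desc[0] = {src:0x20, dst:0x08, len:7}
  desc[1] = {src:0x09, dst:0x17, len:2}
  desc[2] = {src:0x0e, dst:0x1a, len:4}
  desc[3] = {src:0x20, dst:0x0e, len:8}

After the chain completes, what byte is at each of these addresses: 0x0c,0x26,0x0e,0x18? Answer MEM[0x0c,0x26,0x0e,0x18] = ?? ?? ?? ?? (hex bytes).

#0 dst[0x08+7] := {0x6d,0xc9,0x42,0x40,0xb4,0x1c,0xcd}
#1 dst[0x17+2] := {0xc9,0x42}
#2 dst[0x1a+4] := {0xcd,0x1d,0xa0,0x4f}
#3 dst[0x0e+8] := {0x6d,0xc9,0x42,0x40,0xb4,0x1c,0xcd,0x3e}
query mem[0x0c]=0xb4, mem[0x26]=0xcd, mem[0x0e]=0x6d, mem[0x18]=0x42

MEM[0x0c,0x26,0x0e,0x18] = b4 cd 6d 42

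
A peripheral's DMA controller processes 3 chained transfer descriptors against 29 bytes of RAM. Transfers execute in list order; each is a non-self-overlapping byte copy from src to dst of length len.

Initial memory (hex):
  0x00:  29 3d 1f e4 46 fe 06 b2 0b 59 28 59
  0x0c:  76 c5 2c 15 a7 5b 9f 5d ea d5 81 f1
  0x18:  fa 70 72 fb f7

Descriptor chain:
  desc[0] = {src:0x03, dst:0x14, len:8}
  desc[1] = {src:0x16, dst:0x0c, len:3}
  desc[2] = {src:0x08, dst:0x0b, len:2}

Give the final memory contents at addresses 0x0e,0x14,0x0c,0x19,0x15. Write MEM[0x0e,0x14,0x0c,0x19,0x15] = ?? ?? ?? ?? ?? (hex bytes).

MEM[0x0e,0x14,0x0c,0x19,0x15] = b2 e4 59 0b 46

[0] 0x03->0x14 len=8 : e4 46 fe 06 b2 0b 59 28
[1] 0x16->0x0c len=3 : fe 06 b2
[2] 0x08->0x0b len=2 : 0b 59
query mem[0x0e]=0xb2, mem[0x14]=0xe4, mem[0x0c]=0x59, mem[0x19]=0x0b, mem[0x15]=0x46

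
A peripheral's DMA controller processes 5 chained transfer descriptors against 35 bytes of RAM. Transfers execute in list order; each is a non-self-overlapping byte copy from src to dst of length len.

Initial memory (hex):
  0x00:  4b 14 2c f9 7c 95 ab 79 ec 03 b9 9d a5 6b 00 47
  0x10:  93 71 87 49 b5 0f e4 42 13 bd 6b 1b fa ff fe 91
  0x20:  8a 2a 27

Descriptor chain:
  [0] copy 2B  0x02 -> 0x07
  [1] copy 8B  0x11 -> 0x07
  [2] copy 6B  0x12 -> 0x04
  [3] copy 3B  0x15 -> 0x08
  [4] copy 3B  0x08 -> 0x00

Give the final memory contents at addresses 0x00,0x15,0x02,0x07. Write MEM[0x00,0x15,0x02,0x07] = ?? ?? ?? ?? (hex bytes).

MEM[0x00,0x15,0x02,0x07] = 0f 0f 42 0f

  after D0: wrote 2B at 0x07 = 2cf9
  after D1: wrote 8B at 0x07 = 718749b50fe44213
  after D2: wrote 6B at 0x04 = 8749b50fe442
  after D3: wrote 3B at 0x08 = 0fe442
  after D4: wrote 3B at 0x00 = 0fe442
query mem[0x00]=0x0f, mem[0x15]=0x0f, mem[0x02]=0x42, mem[0x07]=0x0f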